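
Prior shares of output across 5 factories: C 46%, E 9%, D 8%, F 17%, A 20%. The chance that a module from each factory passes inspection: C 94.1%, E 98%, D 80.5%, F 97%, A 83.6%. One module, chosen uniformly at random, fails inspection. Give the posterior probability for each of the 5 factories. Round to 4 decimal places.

Taking complements, P(nonconforming | each) = C 0.059, E 0.02, D 0.195, F 0.03, A 0.164.
By Bayes' rule, posterior ∝ prior × likelihood:
  C: 0.46 × 0.059 = 0.02714
  E: 0.09 × 0.02 = 0.0018
  D: 0.08 × 0.195 = 0.0156
  F: 0.17 × 0.03 = 0.0051
  A: 0.2 × 0.164 = 0.0328
Total = 0.08244.
P(C | nonconforming) = 0.02714/0.08244 ≈ 0.3292
P(E | nonconforming) = 0.0018/0.08244 ≈ 0.0218
P(D | nonconforming) = 0.0156/0.08244 ≈ 0.1892
P(F | nonconforming) = 0.0051/0.08244 ≈ 0.0619
P(A | nonconforming) = 0.0328/0.08244 ≈ 0.3979

C 0.3292, E 0.0218, D 0.1892, F 0.0619, A 0.3979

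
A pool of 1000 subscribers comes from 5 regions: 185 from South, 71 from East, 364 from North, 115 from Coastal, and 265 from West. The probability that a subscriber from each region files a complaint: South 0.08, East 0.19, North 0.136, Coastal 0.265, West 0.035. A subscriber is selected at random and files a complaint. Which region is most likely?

By Bayes' rule, posterior ∝ prior × likelihood:
  South: 0.185 × 0.08 = 0.0148
  East: 0.071 × 0.19 = 0.01349
  North: 0.364 × 0.136 = 0.049504
  Coastal: 0.115 × 0.265 = 0.030475
  West: 0.265 × 0.035 = 0.009275
Normalizing constant = 0.117544.
Largest term belongs to North, so North is most probable.

North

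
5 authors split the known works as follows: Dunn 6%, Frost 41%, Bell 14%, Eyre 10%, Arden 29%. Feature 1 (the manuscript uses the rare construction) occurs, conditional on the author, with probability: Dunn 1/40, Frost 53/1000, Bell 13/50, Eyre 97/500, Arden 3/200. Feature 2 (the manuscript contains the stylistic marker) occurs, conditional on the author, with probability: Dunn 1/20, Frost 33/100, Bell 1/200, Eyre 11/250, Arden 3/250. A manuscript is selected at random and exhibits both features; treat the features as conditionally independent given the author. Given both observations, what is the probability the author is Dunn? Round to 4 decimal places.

0.0090

By Bayes' rule, posterior ∝ prior × likelihood:
  Dunn: 0.06 × 0.025 × 0.05 = 0.000075
  Frost: 0.41 × 0.053 × 0.33 = 0.0071709
  Bell: 0.14 × 0.26 × 0.005 = 0.000182
  Eyre: 0.1 × 0.194 × 0.044 = 0.0008536
  Arden: 0.29 × 0.015 × 0.012 = 0.0000522
Total = 0.0083337.
P(Dunn | evidence) = 0.000075 / 0.0083337 ≈ 0.0090.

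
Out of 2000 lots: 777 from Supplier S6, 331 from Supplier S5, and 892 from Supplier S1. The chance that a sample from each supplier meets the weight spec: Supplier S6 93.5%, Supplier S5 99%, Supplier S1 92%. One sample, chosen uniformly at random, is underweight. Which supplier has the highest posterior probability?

Supplier S1

Taking complements, P(underweight | each) = Supplier S6 0.065, Supplier S5 0.01, Supplier S1 0.08.
Prior × likelihood for each hypothesis:
  Supplier S6: 0.3885 × 0.065 = 0.0252525
  Supplier S5: 0.1655 × 0.01 = 0.001655
  Supplier S1: 0.446 × 0.08 = 0.03568
Sum = 0.0625875.
Largest term belongs to Supplier S1, so Supplier S1 is most probable.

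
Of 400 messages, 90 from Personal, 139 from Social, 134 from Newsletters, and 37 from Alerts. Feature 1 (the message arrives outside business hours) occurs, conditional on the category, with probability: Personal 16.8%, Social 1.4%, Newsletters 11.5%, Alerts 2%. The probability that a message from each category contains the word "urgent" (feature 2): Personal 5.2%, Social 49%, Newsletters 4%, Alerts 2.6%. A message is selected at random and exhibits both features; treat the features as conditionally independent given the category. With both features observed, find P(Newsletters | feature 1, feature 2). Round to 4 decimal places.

0.2595

By Bayes' rule, posterior ∝ prior × likelihood:
  Personal: 0.225 × 0.168 × 0.052 = 0.0019656
  Social: 0.3475 × 0.014 × 0.49 = 0.00238385
  Newsletters: 0.335 × 0.115 × 0.04 = 0.001541
  Alerts: 0.0925 × 0.02 × 0.026 = 0.0000481
Normalizing constant = 0.00593855.
P(Newsletters | evidence) = 0.001541 / 0.00593855 ≈ 0.2595.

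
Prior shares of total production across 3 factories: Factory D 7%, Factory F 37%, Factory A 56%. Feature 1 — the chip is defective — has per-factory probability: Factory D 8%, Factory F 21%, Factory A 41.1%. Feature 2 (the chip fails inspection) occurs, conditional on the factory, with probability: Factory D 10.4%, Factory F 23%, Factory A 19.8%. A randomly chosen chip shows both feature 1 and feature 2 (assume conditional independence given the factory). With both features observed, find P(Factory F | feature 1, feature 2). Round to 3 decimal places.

Compute prior × likelihood for every hypothesis:
  Factory D: 0.07 × 0.08 × 0.104 = 0.0005824
  Factory F: 0.37 × 0.21 × 0.23 = 0.017871
  Factory A: 0.56 × 0.411 × 0.198 = 0.04557168
Sum = 0.06402508.
P(Factory F | evidence) = 0.017871 / 0.06402508 ≈ 0.279.

0.279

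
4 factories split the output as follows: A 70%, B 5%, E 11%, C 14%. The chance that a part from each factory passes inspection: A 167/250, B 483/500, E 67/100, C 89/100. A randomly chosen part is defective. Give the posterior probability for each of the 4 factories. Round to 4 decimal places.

Taking complements, P(defective | each) = A 0.332, B 0.034, E 0.33, C 0.11.
Unnormalized posteriors (prior × likelihood):
  A: 0.7 × 0.332 = 0.2324
  B: 0.05 × 0.034 = 0.0017
  E: 0.11 × 0.33 = 0.0363
  C: 0.14 × 0.11 = 0.0154
Total = 0.2858.
P(A | defective) = 0.2324/0.2858 ≈ 0.8132
P(B | defective) = 0.0017/0.2858 ≈ 0.0059
P(E | defective) = 0.0363/0.2858 ≈ 0.1270
P(C | defective) = 0.0154/0.2858 ≈ 0.0539
(Check: 0.8132+0.0059+0.1270+0.0539 = 1.0000.)

A 0.8132, B 0.0059, E 0.1270, C 0.0539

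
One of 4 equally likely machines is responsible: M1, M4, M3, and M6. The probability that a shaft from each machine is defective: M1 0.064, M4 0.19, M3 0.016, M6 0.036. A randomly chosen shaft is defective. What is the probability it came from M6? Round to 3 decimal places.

0.118

Since the prior is uniform, the posterior is proportional to the likelihood:
  M1: 0.064
  M4: 0.19
  M3: 0.016
  M6: 0.036
Sum = 0.306.
P(M6 | evidence) = 0.036 / 0.306 ≈ 0.118.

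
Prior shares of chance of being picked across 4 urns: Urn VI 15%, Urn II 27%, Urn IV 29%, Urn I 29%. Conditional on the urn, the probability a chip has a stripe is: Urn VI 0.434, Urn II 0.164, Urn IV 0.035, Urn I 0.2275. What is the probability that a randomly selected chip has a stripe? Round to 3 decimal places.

Prior × likelihood for each hypothesis:
  Urn VI: 0.15 × 0.434 = 0.0651
  Urn II: 0.27 × 0.164 = 0.04428
  Urn IV: 0.29 × 0.035 = 0.01015
  Urn I: 0.29 × 0.2275 = 0.065975
P(striped) = 0.0651 + 0.04428 + 0.01015 + 0.065975 = 0.185505 → 0.186.

0.186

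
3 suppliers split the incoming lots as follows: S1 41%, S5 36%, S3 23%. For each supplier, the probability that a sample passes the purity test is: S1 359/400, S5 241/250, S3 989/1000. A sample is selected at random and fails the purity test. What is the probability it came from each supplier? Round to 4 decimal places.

S1 0.7307, S5 0.2253, S3 0.0440

Taking complements, P(off-spec | each) = S1 0.1025, S5 0.036, S3 0.011.
Compute prior × likelihood for every hypothesis:
  S1: 0.41 × 0.1025 = 0.042025
  S5: 0.36 × 0.036 = 0.01296
  S3: 0.23 × 0.011 = 0.00253
Sum = 0.057515.
P(S1 | off-spec) = 0.042025/0.057515 ≈ 0.7307
P(S5 | off-spec) = 0.01296/0.057515 ≈ 0.2253
P(S3 | off-spec) = 0.00253/0.057515 ≈ 0.0440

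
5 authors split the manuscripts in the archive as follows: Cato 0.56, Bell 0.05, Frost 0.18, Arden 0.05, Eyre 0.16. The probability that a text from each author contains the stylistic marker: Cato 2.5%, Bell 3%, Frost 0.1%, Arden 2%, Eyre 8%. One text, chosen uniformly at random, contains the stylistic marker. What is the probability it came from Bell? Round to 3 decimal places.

Prior × likelihood for each hypothesis:
  Cato: 0.56 × 0.025 = 0.014
  Bell: 0.05 × 0.03 = 0.0015
  Frost: 0.18 × 0.001 = 0.00018
  Arden: 0.05 × 0.02 = 0.001
  Eyre: 0.16 × 0.08 = 0.0128
Normalizing constant = 0.02948.
P(Bell | evidence) = 0.0015 / 0.02948 ≈ 0.051.

0.051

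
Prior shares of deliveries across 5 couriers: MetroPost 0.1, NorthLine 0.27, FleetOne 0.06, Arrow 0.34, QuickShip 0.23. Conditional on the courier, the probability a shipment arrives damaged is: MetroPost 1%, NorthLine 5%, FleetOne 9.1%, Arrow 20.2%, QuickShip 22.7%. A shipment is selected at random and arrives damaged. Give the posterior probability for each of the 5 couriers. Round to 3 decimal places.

MetroPost 0.007, NorthLine 0.096, FleetOne 0.039, Arrow 0.488, QuickShip 0.371

Prior × likelihood for each hypothesis:
  MetroPost: 0.1 × 0.01 = 0.001
  NorthLine: 0.27 × 0.05 = 0.0135
  FleetOne: 0.06 × 0.091 = 0.00546
  Arrow: 0.34 × 0.202 = 0.06868
  QuickShip: 0.23 × 0.227 = 0.05221
Sum = 0.14085.
P(MetroPost | damaged) = 0.001/0.14085 ≈ 0.007
P(NorthLine | damaged) = 0.0135/0.14085 ≈ 0.096
P(FleetOne | damaged) = 0.00546/0.14085 ≈ 0.039
P(Arrow | damaged) = 0.06868/0.14085 ≈ 0.488
P(QuickShip | damaged) = 0.05221/0.14085 ≈ 0.371
(Check: 0.007+0.096+0.039+0.488+0.371 = 1.001.)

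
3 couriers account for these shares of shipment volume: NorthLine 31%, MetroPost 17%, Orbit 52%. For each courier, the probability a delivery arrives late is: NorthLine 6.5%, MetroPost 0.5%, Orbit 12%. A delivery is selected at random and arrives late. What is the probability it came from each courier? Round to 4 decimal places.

By Bayes' rule, posterior ∝ prior × likelihood:
  NorthLine: 0.31 × 0.065 = 0.02015
  MetroPost: 0.17 × 0.005 = 0.00085
  Orbit: 0.52 × 0.12 = 0.0624
Sum = 0.0834.
P(NorthLine | late) = 0.02015/0.0834 ≈ 0.2416
P(MetroPost | late) = 0.00085/0.0834 ≈ 0.0102
P(Orbit | late) = 0.0624/0.0834 ≈ 0.7482
(Check: 0.2416+0.0102+0.7482 = 1.0000.)

NorthLine 0.2416, MetroPost 0.0102, Orbit 0.7482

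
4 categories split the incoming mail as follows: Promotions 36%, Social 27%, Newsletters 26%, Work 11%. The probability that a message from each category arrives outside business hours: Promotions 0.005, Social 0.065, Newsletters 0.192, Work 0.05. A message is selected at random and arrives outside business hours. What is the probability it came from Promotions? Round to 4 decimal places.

Prior × likelihood for each hypothesis:
  Promotions: 0.36 × 0.005 = 0.0018
  Social: 0.27 × 0.065 = 0.01755
  Newsletters: 0.26 × 0.192 = 0.04992
  Work: 0.11 × 0.05 = 0.0055
Normalizing constant = 0.07477.
P(Promotions | evidence) = 0.0018 / 0.07477 ≈ 0.0241.

0.0241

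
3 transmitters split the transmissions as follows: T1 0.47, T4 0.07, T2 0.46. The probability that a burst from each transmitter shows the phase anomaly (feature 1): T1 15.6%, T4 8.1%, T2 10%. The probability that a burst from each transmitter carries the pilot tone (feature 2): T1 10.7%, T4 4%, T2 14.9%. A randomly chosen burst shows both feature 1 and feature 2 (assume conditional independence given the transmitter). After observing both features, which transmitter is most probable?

Prior × likelihood for each hypothesis:
  T1: 0.47 × 0.156 × 0.107 = 0.00784524
  T4: 0.07 × 0.081 × 0.04 = 0.0002268
  T2: 0.46 × 0.1 × 0.149 = 0.006854
Sum = 0.01492604.
Largest term belongs to T1, so T1 is most probable.

T1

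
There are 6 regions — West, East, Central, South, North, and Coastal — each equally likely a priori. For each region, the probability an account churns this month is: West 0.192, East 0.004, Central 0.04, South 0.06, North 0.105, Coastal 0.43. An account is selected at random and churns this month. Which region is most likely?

Since the prior is uniform, the posterior is proportional to the likelihood:
  West: 0.192
  East: 0.004
  Central: 0.04
  South: 0.06
  North: 0.105
  Coastal: 0.43
Normalizing constant = 0.831.
Largest term belongs to Coastal, so Coastal is most probable.

Coastal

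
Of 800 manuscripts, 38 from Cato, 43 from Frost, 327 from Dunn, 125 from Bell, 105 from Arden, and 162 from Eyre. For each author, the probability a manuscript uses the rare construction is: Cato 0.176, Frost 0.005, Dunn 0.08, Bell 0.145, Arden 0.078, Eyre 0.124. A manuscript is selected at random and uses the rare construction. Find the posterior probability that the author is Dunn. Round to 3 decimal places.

0.329

By Bayes' rule, posterior ∝ prior × likelihood:
  Cato: 0.0475 × 0.176 = 0.00836
  Frost: 0.05375 × 0.005 = 0.00026875
  Dunn: 0.40875 × 0.08 = 0.0327
  Bell: 0.15625 × 0.145 = 0.02265625
  Arden: 0.13125 × 0.078 = 0.0102375
  Eyre: 0.2025 × 0.124 = 0.02511
Normalizing constant = 0.0993325.
P(Dunn | evidence) = 0.0327 / 0.0993325 ≈ 0.329.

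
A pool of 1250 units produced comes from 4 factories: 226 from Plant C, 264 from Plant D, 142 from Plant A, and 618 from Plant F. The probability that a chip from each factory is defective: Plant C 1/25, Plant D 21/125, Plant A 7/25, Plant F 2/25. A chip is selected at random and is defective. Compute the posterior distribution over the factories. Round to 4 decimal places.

Plant C 0.0634, Plant D 0.3110, Plant A 0.2788, Plant F 0.3467

Prior × likelihood for each hypothesis:
  Plant C: 0.1808 × 0.04 = 0.007232
  Plant D: 0.2112 × 0.168 = 0.0354816
  Plant A: 0.1136 × 0.28 = 0.031808
  Plant F: 0.4944 × 0.08 = 0.039552
Sum = 0.1140736.
P(Plant C | defective) = 0.007232/0.1140736 ≈ 0.0634
P(Plant D | defective) = 0.0354816/0.1140736 ≈ 0.3110
P(Plant A | defective) = 0.031808/0.1140736 ≈ 0.2788
P(Plant F | defective) = 0.039552/0.1140736 ≈ 0.3467
(Check: 0.0634+0.3110+0.2788+0.3467 = 0.9999.)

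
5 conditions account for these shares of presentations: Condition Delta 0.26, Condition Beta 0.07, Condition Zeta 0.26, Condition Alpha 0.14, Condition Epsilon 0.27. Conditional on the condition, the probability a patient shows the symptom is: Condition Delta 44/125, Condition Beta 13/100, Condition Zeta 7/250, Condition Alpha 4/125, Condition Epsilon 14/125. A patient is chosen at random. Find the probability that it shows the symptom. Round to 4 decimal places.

Compute prior × likelihood for every hypothesis:
  Condition Delta: 0.26 × 0.352 = 0.09152
  Condition Beta: 0.07 × 0.13 = 0.0091
  Condition Zeta: 0.26 × 0.028 = 0.00728
  Condition Alpha: 0.14 × 0.032 = 0.00448
  Condition Epsilon: 0.27 × 0.112 = 0.03024
P(symptomatic) = 0.09152 + 0.0091 + 0.00728 + 0.00448 + 0.03024 = 0.14262 → 0.1426.

0.1426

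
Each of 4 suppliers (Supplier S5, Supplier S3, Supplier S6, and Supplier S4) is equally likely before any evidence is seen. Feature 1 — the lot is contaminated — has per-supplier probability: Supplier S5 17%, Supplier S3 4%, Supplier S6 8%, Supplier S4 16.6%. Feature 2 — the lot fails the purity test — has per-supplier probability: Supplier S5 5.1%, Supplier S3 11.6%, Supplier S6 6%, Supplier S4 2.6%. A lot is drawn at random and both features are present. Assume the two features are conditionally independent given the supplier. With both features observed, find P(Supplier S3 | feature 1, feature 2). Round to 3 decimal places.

0.207

Since the prior is uniform, the posterior is proportional to the likelihood:
  Supplier S5: 0.17 × 0.051 = 0.00867
  Supplier S3: 0.04 × 0.116 = 0.00464
  Supplier S6: 0.08 × 0.06 = 0.0048
  Supplier S4: 0.166 × 0.026 = 0.004316
Normalizing constant = 0.022426.
P(Supplier S3 | evidence) = 0.00464 / 0.022426 ≈ 0.207.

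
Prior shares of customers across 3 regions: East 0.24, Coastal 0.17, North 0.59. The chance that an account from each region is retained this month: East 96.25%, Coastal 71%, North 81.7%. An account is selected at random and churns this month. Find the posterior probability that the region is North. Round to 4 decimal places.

0.6494

Taking complements, P(churn | each) = East 0.0375, Coastal 0.29, North 0.183.
Compute prior × likelihood for every hypothesis:
  East: 0.24 × 0.0375 = 0.009
  Coastal: 0.17 × 0.29 = 0.0493
  North: 0.59 × 0.183 = 0.10797
Total = 0.16627.
P(North | evidence) = 0.10797 / 0.16627 ≈ 0.6494.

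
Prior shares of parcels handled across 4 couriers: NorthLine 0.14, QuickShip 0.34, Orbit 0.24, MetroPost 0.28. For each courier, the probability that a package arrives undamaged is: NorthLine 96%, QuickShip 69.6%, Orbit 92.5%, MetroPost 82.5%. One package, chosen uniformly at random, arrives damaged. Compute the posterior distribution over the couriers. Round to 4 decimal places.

Taking complements, P(damaged | each) = NorthLine 0.04, QuickShip 0.304, Orbit 0.075, MetroPost 0.175.
Prior × likelihood for each hypothesis:
  NorthLine: 0.14 × 0.04 = 0.0056
  QuickShip: 0.34 × 0.304 = 0.10336
  Orbit: 0.24 × 0.075 = 0.018
  MetroPost: 0.28 × 0.175 = 0.049
Normalizing constant = 0.17596.
P(NorthLine | damaged) = 0.0056/0.17596 ≈ 0.0318
P(QuickShip | damaged) = 0.10336/0.17596 ≈ 0.5874
P(Orbit | damaged) = 0.018/0.17596 ≈ 0.1023
P(MetroPost | damaged) = 0.049/0.17596 ≈ 0.2785

NorthLine 0.0318, QuickShip 0.5874, Orbit 0.1023, MetroPost 0.2785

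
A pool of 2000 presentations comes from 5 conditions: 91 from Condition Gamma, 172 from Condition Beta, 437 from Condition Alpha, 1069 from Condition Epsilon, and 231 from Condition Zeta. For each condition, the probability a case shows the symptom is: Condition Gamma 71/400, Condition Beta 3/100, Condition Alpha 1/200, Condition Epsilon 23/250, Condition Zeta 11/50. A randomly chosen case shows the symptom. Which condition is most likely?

By Bayes' rule, posterior ∝ prior × likelihood:
  Condition Gamma: 0.0455 × 0.1775 = 0.00807625
  Condition Beta: 0.086 × 0.03 = 0.00258
  Condition Alpha: 0.2185 × 0.005 = 0.0010925
  Condition Epsilon: 0.5345 × 0.092 = 0.049174
  Condition Zeta: 0.1155 × 0.22 = 0.02541
Sum = 0.08633275.
Largest term belongs to Condition Epsilon, so Condition Epsilon is most probable.

Condition Epsilon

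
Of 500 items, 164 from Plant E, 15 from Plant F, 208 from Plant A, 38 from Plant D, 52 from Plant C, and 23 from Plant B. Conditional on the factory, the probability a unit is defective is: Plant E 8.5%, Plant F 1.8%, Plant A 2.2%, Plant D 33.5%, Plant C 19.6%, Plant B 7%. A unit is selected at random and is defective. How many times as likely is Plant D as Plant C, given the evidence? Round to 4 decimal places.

1.2490

Unnormalized posteriors (prior × likelihood):
  Plant E: 0.328 × 0.085 = 0.02788
  Plant F: 0.03 × 0.018 = 0.00054
  Plant A: 0.416 × 0.022 = 0.009152
  Plant D: 0.076 × 0.335 = 0.02546
  Plant C: 0.104 × 0.196 = 0.020384
  Plant B: 0.046 × 0.07 = 0.00322
Sum = 0.086636.
The ratio is 0.02546 / 0.020384 (the normalizer cancels) = 1.2490.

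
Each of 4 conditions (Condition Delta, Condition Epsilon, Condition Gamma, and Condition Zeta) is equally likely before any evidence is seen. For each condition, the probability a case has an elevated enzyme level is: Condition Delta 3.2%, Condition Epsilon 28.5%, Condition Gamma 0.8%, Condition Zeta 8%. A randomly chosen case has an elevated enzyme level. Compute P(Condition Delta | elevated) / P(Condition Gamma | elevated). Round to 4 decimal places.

4.0000

Since the prior is uniform, the posterior is proportional to the likelihood:
  Condition Delta: 0.032
  Condition Epsilon: 0.285
  Condition Gamma: 0.008
  Condition Zeta: 0.08
Total = 0.405.
The ratio is 0.032 / 0.008 (the normalizer cancels) = 4.0000.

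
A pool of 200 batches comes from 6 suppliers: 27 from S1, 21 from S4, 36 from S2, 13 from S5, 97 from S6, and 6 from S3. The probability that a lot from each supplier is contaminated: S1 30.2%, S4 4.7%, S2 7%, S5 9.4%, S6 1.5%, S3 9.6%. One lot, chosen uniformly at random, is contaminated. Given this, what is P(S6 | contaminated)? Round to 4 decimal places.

Prior × likelihood for each hypothesis:
  S1: 0.135 × 0.302 = 0.04077
  S4: 0.105 × 0.047 = 0.004935
  S2: 0.18 × 0.07 = 0.0126
  S5: 0.065 × 0.094 = 0.00611
  S6: 0.485 × 0.015 = 0.007275
  S3: 0.03 × 0.096 = 0.00288
Total = 0.07457.
P(S6 | evidence) = 0.007275 / 0.07457 ≈ 0.0976.

0.0976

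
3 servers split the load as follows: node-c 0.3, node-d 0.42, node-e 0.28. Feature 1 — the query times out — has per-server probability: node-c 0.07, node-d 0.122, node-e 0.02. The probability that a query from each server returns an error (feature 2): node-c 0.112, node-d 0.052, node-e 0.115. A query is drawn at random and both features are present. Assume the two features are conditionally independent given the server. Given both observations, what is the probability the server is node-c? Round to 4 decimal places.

By Bayes' rule, posterior ∝ prior × likelihood:
  node-c: 0.3 × 0.07 × 0.112 = 0.002352
  node-d: 0.42 × 0.122 × 0.052 = 0.00266448
  node-e: 0.28 × 0.02 × 0.115 = 0.000644
Normalizing constant = 0.00566048.
P(node-c | evidence) = 0.002352 / 0.00566048 ≈ 0.4155.

0.4155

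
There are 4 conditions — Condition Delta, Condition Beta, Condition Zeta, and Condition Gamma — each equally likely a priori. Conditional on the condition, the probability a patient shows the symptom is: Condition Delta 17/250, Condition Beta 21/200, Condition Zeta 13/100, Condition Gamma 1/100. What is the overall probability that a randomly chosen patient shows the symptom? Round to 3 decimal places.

Since the prior is uniform, the posterior is proportional to the likelihood:
  Condition Delta: 0.068
  Condition Beta: 0.105
  Condition Zeta: 0.13
  Condition Gamma: 0.01
P(symptomatic) = (1/4) × (0.068 + 0.105 + 0.13 + 0.01) = 0.313/4 ≈ 0.078.

0.078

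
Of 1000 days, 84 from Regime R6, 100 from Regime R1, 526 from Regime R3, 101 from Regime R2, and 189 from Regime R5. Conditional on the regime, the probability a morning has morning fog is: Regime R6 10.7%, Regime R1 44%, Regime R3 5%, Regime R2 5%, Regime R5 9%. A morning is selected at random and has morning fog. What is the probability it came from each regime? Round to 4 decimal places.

Unnormalized posteriors (prior × likelihood):
  Regime R6: 0.084 × 0.107 = 0.008988
  Regime R1: 0.1 × 0.44 = 0.044
  Regime R3: 0.526 × 0.05 = 0.0263
  Regime R2: 0.101 × 0.05 = 0.00505
  Regime R5: 0.189 × 0.09 = 0.01701
Total = 0.101348.
P(Regime R6 | fog) = 0.008988/0.101348 ≈ 0.0887
P(Regime R1 | fog) = 0.044/0.101348 ≈ 0.4341
P(Regime R3 | fog) = 0.0263/0.101348 ≈ 0.2595
P(Regime R2 | fog) = 0.00505/0.101348 ≈ 0.0498
P(Regime R5 | fog) = 0.01701/0.101348 ≈ 0.1678

Regime R6 0.0887, Regime R1 0.4341, Regime R3 0.2595, Regime R2 0.0498, Regime R5 0.1678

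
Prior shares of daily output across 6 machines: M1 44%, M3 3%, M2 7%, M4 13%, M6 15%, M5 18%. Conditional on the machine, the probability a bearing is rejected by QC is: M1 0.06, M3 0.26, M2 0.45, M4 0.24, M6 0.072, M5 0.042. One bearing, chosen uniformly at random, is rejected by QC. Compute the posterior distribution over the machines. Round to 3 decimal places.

By Bayes' rule, posterior ∝ prior × likelihood:
  M1: 0.44 × 0.06 = 0.0264
  M3: 0.03 × 0.26 = 0.0078
  M2: 0.07 × 0.45 = 0.0315
  M4: 0.13 × 0.24 = 0.0312
  M6: 0.15 × 0.072 = 0.0108
  M5: 0.18 × 0.042 = 0.00756
Total = 0.11526.
P(M1 | rejected) = 0.0264/0.11526 ≈ 0.229
P(M3 | rejected) = 0.0078/0.11526 ≈ 0.068
P(M2 | rejected) = 0.0315/0.11526 ≈ 0.273
P(M4 | rejected) = 0.0312/0.11526 ≈ 0.271
P(M6 | rejected) = 0.0108/0.11526 ≈ 0.094
P(M5 | rejected) = 0.00756/0.11526 ≈ 0.066

M1 0.229, M3 0.068, M2 0.273, M4 0.271, M6 0.094, M5 0.066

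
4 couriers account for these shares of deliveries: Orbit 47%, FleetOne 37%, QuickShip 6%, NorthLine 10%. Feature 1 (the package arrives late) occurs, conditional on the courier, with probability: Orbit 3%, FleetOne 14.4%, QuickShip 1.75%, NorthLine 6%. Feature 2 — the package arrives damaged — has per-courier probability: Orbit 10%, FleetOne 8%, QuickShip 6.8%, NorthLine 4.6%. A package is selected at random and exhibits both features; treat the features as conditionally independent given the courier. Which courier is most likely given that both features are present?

Prior × likelihood for each hypothesis:
  Orbit: 0.47 × 0.03 × 0.1 = 0.00141
  FleetOne: 0.37 × 0.144 × 0.08 = 0.0042624
  QuickShip: 0.06 × 0.0175 × 0.068 = 0.0000714
  NorthLine: 0.1 × 0.06 × 0.046 = 0.000276
Total = 0.0060198.
Largest term belongs to FleetOne, so FleetOne is most probable.

FleetOne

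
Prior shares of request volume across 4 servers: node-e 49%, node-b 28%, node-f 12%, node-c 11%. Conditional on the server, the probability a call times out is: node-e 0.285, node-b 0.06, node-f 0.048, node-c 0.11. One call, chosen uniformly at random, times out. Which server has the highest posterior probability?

Prior × likelihood for each hypothesis:
  node-e: 0.49 × 0.285 = 0.13965
  node-b: 0.28 × 0.06 = 0.0168
  node-f: 0.12 × 0.048 = 0.00576
  node-c: 0.11 × 0.11 = 0.0121
Normalizing constant = 0.17431.
Largest term belongs to node-e, so node-e is most probable.

node-e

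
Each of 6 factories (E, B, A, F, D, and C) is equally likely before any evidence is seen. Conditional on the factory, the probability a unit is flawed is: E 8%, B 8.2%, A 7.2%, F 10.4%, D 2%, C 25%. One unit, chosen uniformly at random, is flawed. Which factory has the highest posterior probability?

C

With a uniform prior (1/6 each), posterior ∝ likelihood:
  E: 0.08
  B: 0.082
  A: 0.072
  F: 0.104
  D: 0.02
  C: 0.25
Sum = 0.608.
Largest term belongs to C, so C is most probable.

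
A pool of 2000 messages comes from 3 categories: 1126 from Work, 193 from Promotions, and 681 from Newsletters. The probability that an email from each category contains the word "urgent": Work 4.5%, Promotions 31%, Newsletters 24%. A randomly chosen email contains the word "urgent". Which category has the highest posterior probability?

By Bayes' rule, posterior ∝ prior × likelihood:
  Work: 0.563 × 0.045 = 0.025335
  Promotions: 0.0965 × 0.31 = 0.029915
  Newsletters: 0.3405 × 0.24 = 0.08172
Sum = 0.13697.
Largest term belongs to Newsletters, so Newsletters is most probable.

Newsletters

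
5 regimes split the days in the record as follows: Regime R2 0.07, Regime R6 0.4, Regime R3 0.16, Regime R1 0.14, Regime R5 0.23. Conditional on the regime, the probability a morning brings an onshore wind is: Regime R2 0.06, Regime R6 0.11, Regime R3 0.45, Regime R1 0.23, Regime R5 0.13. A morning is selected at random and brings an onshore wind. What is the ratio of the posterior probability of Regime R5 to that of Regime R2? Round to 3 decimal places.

7.119

By Bayes' rule, posterior ∝ prior × likelihood:
  Regime R2: 0.07 × 0.06 = 0.0042
  Regime R6: 0.4 × 0.11 = 0.044
  Regime R3: 0.16 × 0.45 = 0.072
  Regime R1: 0.14 × 0.23 = 0.0322
  Regime R5: 0.23 × 0.13 = 0.0299
Total = 0.1823.
The ratio is 0.0299 / 0.0042 (the normalizer cancels) = 7.119.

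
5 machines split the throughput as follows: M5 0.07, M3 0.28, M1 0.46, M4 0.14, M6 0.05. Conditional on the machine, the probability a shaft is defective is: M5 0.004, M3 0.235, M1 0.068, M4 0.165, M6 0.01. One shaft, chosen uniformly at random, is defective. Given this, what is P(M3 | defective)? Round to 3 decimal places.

0.544

Prior × likelihood for each hypothesis:
  M5: 0.07 × 0.004 = 0.00028
  M3: 0.28 × 0.235 = 0.0658
  M1: 0.46 × 0.068 = 0.03128
  M4: 0.14 × 0.165 = 0.0231
  M6: 0.05 × 0.01 = 0.0005
Total = 0.12096.
P(M3 | evidence) = 0.0658 / 0.12096 ≈ 0.544.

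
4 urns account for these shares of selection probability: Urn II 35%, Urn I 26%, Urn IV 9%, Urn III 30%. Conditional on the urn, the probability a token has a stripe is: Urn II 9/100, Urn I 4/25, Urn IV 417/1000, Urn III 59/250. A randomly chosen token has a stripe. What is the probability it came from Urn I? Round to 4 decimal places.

By Bayes' rule, posterior ∝ prior × likelihood:
  Urn II: 0.35 × 0.09 = 0.0315
  Urn I: 0.26 × 0.16 = 0.0416
  Urn IV: 0.09 × 0.417 = 0.03753
  Urn III: 0.3 × 0.236 = 0.0708
Total = 0.18143.
P(Urn I | evidence) = 0.0416 / 0.18143 ≈ 0.2293.

0.2293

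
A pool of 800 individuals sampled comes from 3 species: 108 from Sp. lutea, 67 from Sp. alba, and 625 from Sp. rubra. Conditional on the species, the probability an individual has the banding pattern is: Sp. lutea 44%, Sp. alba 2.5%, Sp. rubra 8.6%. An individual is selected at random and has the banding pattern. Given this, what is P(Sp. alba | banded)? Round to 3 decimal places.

0.016

By Bayes' rule, posterior ∝ prior × likelihood:
  Sp. lutea: 0.135 × 0.44 = 0.0594
  Sp. alba: 0.08375 × 0.025 = 0.00209375
  Sp. rubra: 0.78125 × 0.086 = 0.0671875
Total = 0.12868125.
P(Sp. alba | evidence) = 0.00209375 / 0.12868125 ≈ 0.016.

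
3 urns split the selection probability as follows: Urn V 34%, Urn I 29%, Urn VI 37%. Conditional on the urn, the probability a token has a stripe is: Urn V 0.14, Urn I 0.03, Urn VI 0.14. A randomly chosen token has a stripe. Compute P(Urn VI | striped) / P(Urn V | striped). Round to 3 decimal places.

1.088

Compute prior × likelihood for every hypothesis:
  Urn V: 0.34 × 0.14 = 0.0476
  Urn I: 0.29 × 0.03 = 0.0087
  Urn VI: 0.37 × 0.14 = 0.0518
Total = 0.1081.
The ratio is 0.0518 / 0.0476 (the normalizer cancels) = 1.088.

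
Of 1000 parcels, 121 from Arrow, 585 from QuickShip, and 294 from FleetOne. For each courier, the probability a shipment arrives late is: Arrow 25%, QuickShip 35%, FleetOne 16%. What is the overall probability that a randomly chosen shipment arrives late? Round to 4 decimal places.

0.2820

Compute prior × likelihood for every hypothesis:
  Arrow: 0.121 × 0.25 = 0.03025
  QuickShip: 0.585 × 0.35 = 0.20475
  FleetOne: 0.294 × 0.16 = 0.04704
P(late) = 0.03025 + 0.20475 + 0.04704 = 0.28204 → 0.2820.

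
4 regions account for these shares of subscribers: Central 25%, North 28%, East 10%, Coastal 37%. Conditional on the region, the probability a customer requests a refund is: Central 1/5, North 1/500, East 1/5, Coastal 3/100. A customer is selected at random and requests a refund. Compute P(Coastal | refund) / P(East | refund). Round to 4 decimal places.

0.5550

Unnormalized posteriors (prior × likelihood):
  Central: 0.25 × 0.2 = 0.05
  North: 0.28 × 0.002 = 0.00056
  East: 0.1 × 0.2 = 0.02
  Coastal: 0.37 × 0.03 = 0.0111
Sum = 0.08166.
The ratio is 0.0111 / 0.02 (the normalizer cancels) = 0.5550.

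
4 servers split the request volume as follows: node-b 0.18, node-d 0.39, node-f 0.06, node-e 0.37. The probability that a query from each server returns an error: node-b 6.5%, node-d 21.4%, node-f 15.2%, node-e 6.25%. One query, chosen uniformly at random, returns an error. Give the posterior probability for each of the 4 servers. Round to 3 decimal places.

node-b 0.092, node-d 0.655, node-f 0.072, node-e 0.182

By Bayes' rule, posterior ∝ prior × likelihood:
  node-b: 0.18 × 0.065 = 0.0117
  node-d: 0.39 × 0.214 = 0.08346
  node-f: 0.06 × 0.152 = 0.00912
  node-e: 0.37 × 0.0625 = 0.023125
Sum = 0.127405.
P(node-b | error) = 0.0117/0.127405 ≈ 0.092
P(node-d | error) = 0.08346/0.127405 ≈ 0.655
P(node-f | error) = 0.00912/0.127405 ≈ 0.072
P(node-e | error) = 0.023125/0.127405 ≈ 0.182
(Check: 0.092+0.655+0.072+0.182 = 1.001.)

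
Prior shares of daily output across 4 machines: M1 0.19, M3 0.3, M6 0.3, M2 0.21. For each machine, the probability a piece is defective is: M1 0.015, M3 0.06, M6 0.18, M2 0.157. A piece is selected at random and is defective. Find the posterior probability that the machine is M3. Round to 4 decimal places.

Unnormalized posteriors (prior × likelihood):
  M1: 0.19 × 0.015 = 0.00285
  M3: 0.3 × 0.06 = 0.018
  M6: 0.3 × 0.18 = 0.054
  M2: 0.21 × 0.157 = 0.03297
Sum = 0.10782.
P(M3 | evidence) = 0.018 / 0.10782 ≈ 0.1669.

0.1669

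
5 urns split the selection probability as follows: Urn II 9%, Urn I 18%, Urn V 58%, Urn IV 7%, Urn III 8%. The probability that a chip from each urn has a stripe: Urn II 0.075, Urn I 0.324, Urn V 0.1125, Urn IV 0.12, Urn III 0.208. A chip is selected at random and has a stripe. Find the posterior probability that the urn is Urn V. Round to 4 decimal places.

0.4200

By Bayes' rule, posterior ∝ prior × likelihood:
  Urn II: 0.09 × 0.075 = 0.00675
  Urn I: 0.18 × 0.324 = 0.05832
  Urn V: 0.58 × 0.1125 = 0.06525
  Urn IV: 0.07 × 0.12 = 0.0084
  Urn III: 0.08 × 0.208 = 0.01664
Sum = 0.15536.
P(Urn V | evidence) = 0.06525 / 0.15536 ≈ 0.4200.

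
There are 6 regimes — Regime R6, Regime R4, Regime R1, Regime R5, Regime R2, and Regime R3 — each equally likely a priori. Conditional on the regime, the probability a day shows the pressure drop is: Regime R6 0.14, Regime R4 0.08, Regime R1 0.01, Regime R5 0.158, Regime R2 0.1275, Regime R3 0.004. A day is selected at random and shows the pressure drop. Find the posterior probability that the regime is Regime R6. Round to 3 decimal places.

With a uniform prior (1/6 each), posterior ∝ likelihood:
  Regime R6: 0.14
  Regime R4: 0.08
  Regime R1: 0.01
  Regime R5: 0.158
  Regime R2: 0.1275
  Regime R3: 0.004
Sum = 0.5195.
P(Regime R6 | evidence) = 0.14 / 0.5195 ≈ 0.269.

0.269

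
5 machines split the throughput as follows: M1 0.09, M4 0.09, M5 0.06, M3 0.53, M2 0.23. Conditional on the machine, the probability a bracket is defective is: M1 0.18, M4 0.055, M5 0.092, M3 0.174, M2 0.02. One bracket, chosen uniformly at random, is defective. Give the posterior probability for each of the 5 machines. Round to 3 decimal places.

Compute prior × likelihood for every hypothesis:
  M1: 0.09 × 0.18 = 0.0162
  M4: 0.09 × 0.055 = 0.00495
  M5: 0.06 × 0.092 = 0.00552
  M3: 0.53 × 0.174 = 0.09222
  M2: 0.23 × 0.02 = 0.0046
Normalizing constant = 0.12349.
P(M1 | defective) = 0.0162/0.12349 ≈ 0.131
P(M4 | defective) = 0.00495/0.12349 ≈ 0.040
P(M5 | defective) = 0.00552/0.12349 ≈ 0.045
P(M3 | defective) = 0.09222/0.12349 ≈ 0.747
P(M2 | defective) = 0.0046/0.12349 ≈ 0.037
(Check: 0.131+0.040+0.045+0.747+0.037 = 1.000.)

M1 0.131, M4 0.040, M5 0.045, M3 0.747, M2 0.037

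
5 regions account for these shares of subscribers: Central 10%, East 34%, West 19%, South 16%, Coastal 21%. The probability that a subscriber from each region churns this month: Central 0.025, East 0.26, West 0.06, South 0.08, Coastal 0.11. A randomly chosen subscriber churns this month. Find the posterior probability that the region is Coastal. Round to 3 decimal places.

Compute prior × likelihood for every hypothesis:
  Central: 0.1 × 0.025 = 0.0025
  East: 0.34 × 0.26 = 0.0884
  West: 0.19 × 0.06 = 0.0114
  South: 0.16 × 0.08 = 0.0128
  Coastal: 0.21 × 0.11 = 0.0231
Total = 0.1382.
P(Coastal | evidence) = 0.0231 / 0.1382 ≈ 0.167.

0.167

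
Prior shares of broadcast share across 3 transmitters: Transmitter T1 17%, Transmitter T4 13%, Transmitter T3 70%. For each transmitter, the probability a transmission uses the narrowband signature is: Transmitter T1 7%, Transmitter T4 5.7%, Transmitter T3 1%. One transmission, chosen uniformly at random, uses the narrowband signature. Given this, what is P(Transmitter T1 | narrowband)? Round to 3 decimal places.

Prior × likelihood for each hypothesis:
  Transmitter T1: 0.17 × 0.07 = 0.0119
  Transmitter T4: 0.13 × 0.057 = 0.00741
  Transmitter T3: 0.7 × 0.01 = 0.007
Sum = 0.02631.
P(Transmitter T1 | evidence) = 0.0119 / 0.02631 ≈ 0.452.

0.452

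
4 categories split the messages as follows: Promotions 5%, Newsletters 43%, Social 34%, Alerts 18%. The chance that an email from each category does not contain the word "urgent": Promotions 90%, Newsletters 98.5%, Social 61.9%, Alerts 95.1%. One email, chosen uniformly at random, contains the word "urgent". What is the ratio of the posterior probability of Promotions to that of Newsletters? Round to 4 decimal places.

Taking complements, P(urgent-flag | each) = Promotions 0.1, Newsletters 0.015, Social 0.381, Alerts 0.049.
By Bayes' rule, posterior ∝ prior × likelihood:
  Promotions: 0.05 × 0.1 = 0.005
  Newsletters: 0.43 × 0.015 = 0.00645
  Social: 0.34 × 0.381 = 0.12954
  Alerts: 0.18 × 0.049 = 0.00882
Sum = 0.14981.
The ratio is 0.005 / 0.00645 (the normalizer cancels) = 0.7752.

0.7752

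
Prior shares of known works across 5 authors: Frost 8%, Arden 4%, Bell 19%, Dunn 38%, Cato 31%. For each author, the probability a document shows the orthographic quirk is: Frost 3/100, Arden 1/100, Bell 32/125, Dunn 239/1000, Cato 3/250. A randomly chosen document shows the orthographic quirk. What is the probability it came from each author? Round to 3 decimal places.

Frost 0.016, Arden 0.003, Bell 0.333, Dunn 0.622, Cato 0.025

Compute prior × likelihood for every hypothesis:
  Frost: 0.08 × 0.03 = 0.0024
  Arden: 0.04 × 0.01 = 0.0004
  Bell: 0.19 × 0.256 = 0.04864
  Dunn: 0.38 × 0.239 = 0.09082
  Cato: 0.31 × 0.012 = 0.00372
Normalizing constant = 0.14598.
P(Frost | quirk) = 0.0024/0.14598 ≈ 0.016
P(Arden | quirk) = 0.0004/0.14598 ≈ 0.003
P(Bell | quirk) = 0.04864/0.14598 ≈ 0.333
P(Dunn | quirk) = 0.09082/0.14598 ≈ 0.622
P(Cato | quirk) = 0.00372/0.14598 ≈ 0.025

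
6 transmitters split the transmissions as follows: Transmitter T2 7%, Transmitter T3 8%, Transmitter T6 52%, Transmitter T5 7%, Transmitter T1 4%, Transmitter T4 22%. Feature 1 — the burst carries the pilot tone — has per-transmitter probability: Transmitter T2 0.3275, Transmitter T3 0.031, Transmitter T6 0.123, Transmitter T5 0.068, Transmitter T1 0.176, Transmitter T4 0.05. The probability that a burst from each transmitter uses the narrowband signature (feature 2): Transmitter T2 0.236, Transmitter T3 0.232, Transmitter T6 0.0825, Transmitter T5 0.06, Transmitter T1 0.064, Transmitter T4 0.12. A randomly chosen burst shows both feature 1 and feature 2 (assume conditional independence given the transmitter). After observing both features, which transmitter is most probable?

By Bayes' rule, posterior ∝ prior × likelihood:
  Transmitter T2: 0.07 × 0.3275 × 0.236 = 0.0054103
  Transmitter T3: 0.08 × 0.031 × 0.232 = 0.00057536
  Transmitter T6: 0.52 × 0.123 × 0.0825 = 0.0052767
  Transmitter T5: 0.07 × 0.068 × 0.06 = 0.0002856
  Transmitter T1: 0.04 × 0.176 × 0.064 = 0.00045056
  Transmitter T4: 0.22 × 0.05 × 0.12 = 0.00132
Sum = 0.01331852.
Largest term belongs to Transmitter T2, so Transmitter T2 is most probable.

Transmitter T2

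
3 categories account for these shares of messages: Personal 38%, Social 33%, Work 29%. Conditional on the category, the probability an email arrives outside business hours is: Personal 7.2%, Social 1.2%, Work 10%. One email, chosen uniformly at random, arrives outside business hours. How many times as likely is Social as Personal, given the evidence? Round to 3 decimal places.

By Bayes' rule, posterior ∝ prior × likelihood:
  Personal: 0.38 × 0.072 = 0.02736
  Social: 0.33 × 0.012 = 0.00396
  Work: 0.29 × 0.1 = 0.029
Sum = 0.06032.
The ratio is 0.00396 / 0.02736 (the normalizer cancels) = 0.145.

0.145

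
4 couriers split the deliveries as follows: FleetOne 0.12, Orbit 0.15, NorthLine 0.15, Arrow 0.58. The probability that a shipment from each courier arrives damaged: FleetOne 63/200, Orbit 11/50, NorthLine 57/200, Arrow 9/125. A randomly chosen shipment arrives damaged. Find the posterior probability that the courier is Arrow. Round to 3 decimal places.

Unnormalized posteriors (prior × likelihood):
  FleetOne: 0.12 × 0.315 = 0.0378
  Orbit: 0.15 × 0.22 = 0.033
  NorthLine: 0.15 × 0.285 = 0.04275
  Arrow: 0.58 × 0.072 = 0.04176
Total = 0.15531.
P(Arrow | evidence) = 0.04176 / 0.15531 ≈ 0.269.

0.269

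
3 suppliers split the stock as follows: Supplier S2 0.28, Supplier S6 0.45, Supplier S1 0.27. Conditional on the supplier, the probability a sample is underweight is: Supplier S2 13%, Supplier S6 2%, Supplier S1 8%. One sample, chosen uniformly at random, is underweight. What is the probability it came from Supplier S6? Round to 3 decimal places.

0.134

Unnormalized posteriors (prior × likelihood):
  Supplier S2: 0.28 × 0.13 = 0.0364
  Supplier S6: 0.45 × 0.02 = 0.009
  Supplier S1: 0.27 × 0.08 = 0.0216
Normalizing constant = 0.067.
P(Supplier S6 | evidence) = 0.009 / 0.067 ≈ 0.134.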